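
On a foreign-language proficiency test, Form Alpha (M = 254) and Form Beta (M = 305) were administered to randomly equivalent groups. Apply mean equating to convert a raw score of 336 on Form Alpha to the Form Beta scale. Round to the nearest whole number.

Mean equating: y = x + (M_Y − M_X) = 336 + (305 − 254) = 387

387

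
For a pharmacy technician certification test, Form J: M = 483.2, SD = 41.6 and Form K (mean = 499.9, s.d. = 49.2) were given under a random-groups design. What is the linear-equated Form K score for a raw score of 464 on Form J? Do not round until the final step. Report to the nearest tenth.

Linear equating: y = (SD_Y/SD_X)(x − M_X) + M_Y
y = (49.2/41.6)(464 − 483.2) + 499.9
y = 1.182692 × -19.2 + 499.9 = -22.7077 + 499.9 = 477.2

477.2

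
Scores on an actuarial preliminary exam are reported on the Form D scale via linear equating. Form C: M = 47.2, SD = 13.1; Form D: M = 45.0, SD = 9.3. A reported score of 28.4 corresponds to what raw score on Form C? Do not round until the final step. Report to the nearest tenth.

Invert y = (SD_Y/SD_X)(x − M_X) + M_Y:
x = (SD_X/SD_Y)(y − M_Y) + M_X = (13.1/9.3)(28.4 − 45.0) + 47.2
x = 1.408602 × -16.600 + 47.2 = 23.8

23.8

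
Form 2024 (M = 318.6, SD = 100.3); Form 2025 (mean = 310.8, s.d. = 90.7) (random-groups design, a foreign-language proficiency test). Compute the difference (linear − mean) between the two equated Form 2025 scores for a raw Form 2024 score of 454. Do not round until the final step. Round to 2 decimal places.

-12.96

Mean-equated: 454 + (310.8 − 318.6) = 446.20
Linear-equated: (90.7/100.3)(454 − 318.6) + 310.8 = 433.240
Difference = 433.240 − 446.20 = -12.96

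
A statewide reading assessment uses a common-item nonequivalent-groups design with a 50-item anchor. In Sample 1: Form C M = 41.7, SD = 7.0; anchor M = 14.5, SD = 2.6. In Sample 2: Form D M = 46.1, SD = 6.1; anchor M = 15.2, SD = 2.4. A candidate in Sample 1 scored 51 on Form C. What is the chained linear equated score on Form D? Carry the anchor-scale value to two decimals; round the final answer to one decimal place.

Form C → anchor (Sample 1): v = (2.6/7.0)(51 − 41.7) + 14.5 = 17.95
anchor → Form D (Sample 2): y = (6.1/2.4)(17.95 − 15.2) + 46.1 = 53.1

53.1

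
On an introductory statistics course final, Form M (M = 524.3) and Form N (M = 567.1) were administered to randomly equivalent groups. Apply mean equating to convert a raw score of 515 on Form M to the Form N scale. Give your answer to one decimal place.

Mean equating: y = x + (M_Y − M_X) = 515 + (567.1 − 524.3) = 557.8

557.8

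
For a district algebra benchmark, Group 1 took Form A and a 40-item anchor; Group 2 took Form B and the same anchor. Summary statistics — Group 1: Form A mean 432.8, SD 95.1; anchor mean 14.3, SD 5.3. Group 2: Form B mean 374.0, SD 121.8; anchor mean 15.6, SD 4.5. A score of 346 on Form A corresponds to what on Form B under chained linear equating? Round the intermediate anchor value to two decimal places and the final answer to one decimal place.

Form A → anchor (Group 1): v = (5.3/95.1)(346 − 432.8) + 14.3 = 9.46
anchor → Form B (Group 2): y = (121.8/4.5)(9.46 − 15.6) + 374.0 = 207.8

207.8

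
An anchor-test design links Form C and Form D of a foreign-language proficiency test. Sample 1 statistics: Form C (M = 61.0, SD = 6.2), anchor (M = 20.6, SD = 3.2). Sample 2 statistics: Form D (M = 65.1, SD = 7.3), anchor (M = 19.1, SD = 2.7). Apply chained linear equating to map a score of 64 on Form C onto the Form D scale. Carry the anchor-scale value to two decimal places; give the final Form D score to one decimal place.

Form C → anchor (Sample 1): v = (3.2/6.2)(64 − 61.0) + 20.6 = 22.15
anchor → Form D (Sample 2): y = (7.3/2.7)(22.15 − 19.1) + 65.1 = 73.3

73.3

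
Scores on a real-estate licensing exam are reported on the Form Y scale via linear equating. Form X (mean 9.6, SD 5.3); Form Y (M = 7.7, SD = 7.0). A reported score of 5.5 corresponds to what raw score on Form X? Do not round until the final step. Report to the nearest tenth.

7.9

Invert y = (SD_Y/SD_X)(x − M_X) + M_Y:
x = (SD_X/SD_Y)(y − M_Y) + M_X = (5.3/7.0)(5.5 − 7.7) + 9.6
x = 0.757143 × -2.200 + 9.6 = 7.9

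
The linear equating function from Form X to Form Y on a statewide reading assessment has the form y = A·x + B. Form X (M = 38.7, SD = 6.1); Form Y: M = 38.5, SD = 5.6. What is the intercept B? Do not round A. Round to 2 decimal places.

A = SD_Y / SD_X = 5.6 / 6.1 = 0.918033
B = M_Y − A·M_X = 38.5 − 0.918033 × 38.7 = 2.97

2.97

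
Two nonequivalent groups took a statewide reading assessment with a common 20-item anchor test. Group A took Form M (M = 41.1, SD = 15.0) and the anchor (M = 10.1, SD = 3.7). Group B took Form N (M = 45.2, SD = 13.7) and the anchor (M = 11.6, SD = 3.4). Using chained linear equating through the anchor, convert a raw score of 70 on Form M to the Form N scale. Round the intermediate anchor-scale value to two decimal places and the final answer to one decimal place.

67.9

Form M → anchor (Group A): v = (3.7/15.0)(70 − 41.1) + 10.1 = 17.23
anchor → Form N (Group B): y = (13.7/3.4)(17.23 − 11.6) + 45.2 = 67.9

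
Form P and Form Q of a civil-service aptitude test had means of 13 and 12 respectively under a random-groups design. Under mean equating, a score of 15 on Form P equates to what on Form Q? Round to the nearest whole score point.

14

Mean equating: y = x + (M_Y − M_X) = 15 + (12 − 13) = 14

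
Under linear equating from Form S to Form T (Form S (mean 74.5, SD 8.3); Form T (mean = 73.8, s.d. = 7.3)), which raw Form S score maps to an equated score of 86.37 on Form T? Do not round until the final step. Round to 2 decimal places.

Invert y = (SD_Y/SD_X)(x − M_X) + M_Y:
x = (SD_X/SD_Y)(y − M_Y) + M_X = (8.3/7.3)(86.37 − 73.8) + 74.5
x = 1.136986 × 12.570 + 74.5 = 88.79

88.79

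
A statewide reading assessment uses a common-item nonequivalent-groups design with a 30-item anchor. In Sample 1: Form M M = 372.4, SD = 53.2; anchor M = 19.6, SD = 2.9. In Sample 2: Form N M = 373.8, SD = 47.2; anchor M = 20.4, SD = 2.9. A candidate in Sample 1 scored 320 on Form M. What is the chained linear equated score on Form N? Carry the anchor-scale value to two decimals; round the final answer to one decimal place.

314.2

Form M → anchor (Sample 1): v = (2.9/53.2)(320 − 372.4) + 19.6 = 16.74
anchor → Form N (Sample 2): y = (47.2/2.9)(16.74 − 20.4) + 373.8 = 314.2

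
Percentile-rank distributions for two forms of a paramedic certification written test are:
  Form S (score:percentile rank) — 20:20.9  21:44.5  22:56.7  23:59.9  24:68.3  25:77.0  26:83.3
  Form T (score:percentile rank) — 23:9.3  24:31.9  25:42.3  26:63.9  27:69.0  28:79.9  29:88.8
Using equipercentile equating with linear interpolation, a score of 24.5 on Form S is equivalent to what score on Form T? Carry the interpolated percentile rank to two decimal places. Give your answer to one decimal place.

PR of 24.5 on Form S: 68.3 + (24.5 − 24)/(25 − 24) × (77.0 − 68.3) = 72.65
On Form T, PR 72.65 falls between score 27 (PR 69.0) and 28 (PR 79.9).
Interpolate: 27 + (72.65 − 69.0)/(79.9 − 69.0) × (28 − 27) = 27.3

27.3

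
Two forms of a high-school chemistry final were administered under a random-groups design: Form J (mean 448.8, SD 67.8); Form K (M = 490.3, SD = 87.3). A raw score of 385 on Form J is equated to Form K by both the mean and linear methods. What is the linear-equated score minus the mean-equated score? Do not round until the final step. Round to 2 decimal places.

Mean-equated: 385 + (490.3 − 448.8) = 426.50
Linear-equated: (87.3/67.8)(385 − 448.8) + 490.3 = 408.150
Difference = 408.150 − 426.50 = -18.35

-18.35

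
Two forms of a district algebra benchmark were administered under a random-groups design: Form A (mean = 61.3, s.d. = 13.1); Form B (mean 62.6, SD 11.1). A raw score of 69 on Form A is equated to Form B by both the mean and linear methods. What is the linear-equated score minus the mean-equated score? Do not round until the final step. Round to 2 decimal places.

Mean-equated: 69 + (62.6 − 61.3) = 70.30
Linear-equated: (11.1/13.1)(69 − 61.3) + 62.6 = 69.124
Difference = 69.124 − 70.30 = -1.18

-1.18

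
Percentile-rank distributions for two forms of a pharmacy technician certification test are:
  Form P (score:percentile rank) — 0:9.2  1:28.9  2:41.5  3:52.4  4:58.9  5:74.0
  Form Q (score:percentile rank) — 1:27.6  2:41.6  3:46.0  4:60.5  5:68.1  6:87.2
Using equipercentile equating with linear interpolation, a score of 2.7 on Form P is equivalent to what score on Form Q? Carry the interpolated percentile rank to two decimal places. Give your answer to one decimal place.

PR of 2.7 on Form P: 41.5 + (2.7 − 2)/(3 − 2) × (52.4 − 41.5) = 49.13
On Form Q, PR 49.13 falls between score 3 (PR 46.0) and 4 (PR 60.5).
Interpolate: 3 + (49.13 − 46.0)/(60.5 − 46.0) × (4 − 3) = 3.2

3.2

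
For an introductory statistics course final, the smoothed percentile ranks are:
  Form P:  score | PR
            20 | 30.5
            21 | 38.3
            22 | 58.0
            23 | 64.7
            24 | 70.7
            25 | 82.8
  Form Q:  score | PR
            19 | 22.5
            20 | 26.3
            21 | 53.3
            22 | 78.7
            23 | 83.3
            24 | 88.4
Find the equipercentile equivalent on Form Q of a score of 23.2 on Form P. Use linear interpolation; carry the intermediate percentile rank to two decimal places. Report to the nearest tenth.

PR of 23.2 on Form P: 64.7 + (23.2 − 23)/(24 − 23) × (70.7 − 64.7) = 65.90
On Form Q, PR 65.90 falls between score 21 (PR 53.3) and 22 (PR 78.7).
Interpolate: 21 + (65.90 − 53.3)/(78.7 − 53.3) × (22 − 21) = 21.5

21.5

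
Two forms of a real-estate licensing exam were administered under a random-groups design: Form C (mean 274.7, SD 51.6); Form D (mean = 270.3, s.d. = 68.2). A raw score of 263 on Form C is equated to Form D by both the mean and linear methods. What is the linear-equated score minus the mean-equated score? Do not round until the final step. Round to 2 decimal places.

Mean-equated: 263 + (270.3 − 274.7) = 258.60
Linear-equated: (68.2/51.6)(263 − 274.7) + 270.3 = 254.836
Difference = 254.836 − 258.60 = -3.76

-3.76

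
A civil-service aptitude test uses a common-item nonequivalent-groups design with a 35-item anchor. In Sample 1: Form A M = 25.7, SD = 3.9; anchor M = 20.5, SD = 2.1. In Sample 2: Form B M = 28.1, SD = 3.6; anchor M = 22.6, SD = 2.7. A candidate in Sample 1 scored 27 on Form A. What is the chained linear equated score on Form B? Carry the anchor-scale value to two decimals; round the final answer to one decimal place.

26.2

Form A → anchor (Sample 1): v = (2.1/3.9)(27 − 25.7) + 20.5 = 21.20
anchor → Form B (Sample 2): y = (3.6/2.7)(21.20 − 22.6) + 28.1 = 26.2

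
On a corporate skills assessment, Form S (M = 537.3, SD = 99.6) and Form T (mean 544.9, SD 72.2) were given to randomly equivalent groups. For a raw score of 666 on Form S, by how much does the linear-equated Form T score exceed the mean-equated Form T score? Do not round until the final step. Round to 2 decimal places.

Mean-equated: 666 + (544.9 − 537.3) = 673.60
Linear-equated: (72.2/99.6)(666 − 537.3) + 544.9 = 638.195
Difference = 638.195 − 673.60 = -35.41

-35.41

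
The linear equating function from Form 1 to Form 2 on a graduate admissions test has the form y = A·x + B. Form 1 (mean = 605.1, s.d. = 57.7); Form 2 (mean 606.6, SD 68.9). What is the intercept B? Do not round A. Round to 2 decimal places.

A = SD_Y / SD_X = 68.9 / 57.7 = 1.194107
B = M_Y − A·M_X = 606.6 − 1.194107 × 605.1 = -115.95

-115.95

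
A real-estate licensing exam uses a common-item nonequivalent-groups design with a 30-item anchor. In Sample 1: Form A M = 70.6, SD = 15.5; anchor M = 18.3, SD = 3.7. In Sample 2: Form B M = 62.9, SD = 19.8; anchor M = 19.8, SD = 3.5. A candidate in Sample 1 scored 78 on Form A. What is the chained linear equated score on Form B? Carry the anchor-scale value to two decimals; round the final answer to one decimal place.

Form A → anchor (Sample 1): v = (3.7/15.5)(78 − 70.6) + 18.3 = 20.07
anchor → Form B (Sample 2): y = (19.8/3.5)(20.07 − 19.8) + 62.9 = 64.4

64.4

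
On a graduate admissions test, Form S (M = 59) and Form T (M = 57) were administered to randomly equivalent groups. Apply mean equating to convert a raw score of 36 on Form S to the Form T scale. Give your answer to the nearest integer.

Mean equating: y = x + (M_Y − M_X) = 36 + (57 − 59) = 34

34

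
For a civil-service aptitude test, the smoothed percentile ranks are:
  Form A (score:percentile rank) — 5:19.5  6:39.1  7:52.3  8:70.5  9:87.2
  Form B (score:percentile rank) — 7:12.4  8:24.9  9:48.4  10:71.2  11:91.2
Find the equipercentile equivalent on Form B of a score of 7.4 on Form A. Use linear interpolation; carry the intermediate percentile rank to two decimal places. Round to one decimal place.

9.5

PR of 7.4 on Form A: 52.3 + (7.4 − 7)/(8 − 7) × (70.5 − 52.3) = 59.58
On Form B, PR 59.58 falls between score 9 (PR 48.4) and 10 (PR 71.2).
Interpolate: 9 + (59.58 − 48.4)/(71.2 − 48.4) × (10 − 9) = 9.5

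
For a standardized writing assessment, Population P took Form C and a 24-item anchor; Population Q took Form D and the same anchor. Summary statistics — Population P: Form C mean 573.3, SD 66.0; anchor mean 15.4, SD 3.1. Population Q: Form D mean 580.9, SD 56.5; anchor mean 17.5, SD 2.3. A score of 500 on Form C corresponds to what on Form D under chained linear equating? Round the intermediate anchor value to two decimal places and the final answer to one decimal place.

Form C → anchor (Population P): v = (3.1/66.0)(500 − 573.3) + 15.4 = 11.96
anchor → Form D (Population Q): y = (56.5/2.3)(11.96 − 17.5) + 580.9 = 444.8

444.8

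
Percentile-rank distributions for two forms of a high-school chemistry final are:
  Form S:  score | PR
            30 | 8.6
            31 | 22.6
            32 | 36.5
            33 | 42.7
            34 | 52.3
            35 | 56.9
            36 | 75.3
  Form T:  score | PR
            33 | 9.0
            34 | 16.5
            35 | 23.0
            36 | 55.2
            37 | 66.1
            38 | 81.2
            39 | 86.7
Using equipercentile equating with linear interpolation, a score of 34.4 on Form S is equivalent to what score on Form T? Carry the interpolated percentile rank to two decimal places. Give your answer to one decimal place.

PR of 34.4 on Form S: 52.3 + (34.4 − 34)/(35 − 34) × (56.9 − 52.3) = 54.14
On Form T, PR 54.14 falls between score 35 (PR 23.0) and 36 (PR 55.2).
Interpolate: 35 + (54.14 − 23.0)/(55.2 − 23.0) × (36 − 35) = 36.0

36.0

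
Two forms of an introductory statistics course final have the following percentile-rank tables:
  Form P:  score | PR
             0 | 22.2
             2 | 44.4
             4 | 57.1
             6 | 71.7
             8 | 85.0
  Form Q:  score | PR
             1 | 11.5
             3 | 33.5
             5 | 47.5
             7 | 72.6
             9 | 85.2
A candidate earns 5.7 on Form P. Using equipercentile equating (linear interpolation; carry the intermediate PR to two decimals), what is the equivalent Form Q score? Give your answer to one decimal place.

PR of 5.7 on Form P: 57.1 + (5.7 − 4)/(6 − 4) × (71.7 − 57.1) = 69.51
On Form Q, PR 69.51 falls between score 5 (PR 47.5) and 7 (PR 72.6).
Interpolate: 5 + (69.51 − 47.5)/(72.6 − 47.5) × (7 − 5) = 6.8

6.8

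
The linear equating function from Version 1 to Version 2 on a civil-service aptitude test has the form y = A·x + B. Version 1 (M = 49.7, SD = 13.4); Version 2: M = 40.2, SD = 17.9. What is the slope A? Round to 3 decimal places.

A = SD_Y / SD_X = 17.9 / 13.4 = 1.336

1.336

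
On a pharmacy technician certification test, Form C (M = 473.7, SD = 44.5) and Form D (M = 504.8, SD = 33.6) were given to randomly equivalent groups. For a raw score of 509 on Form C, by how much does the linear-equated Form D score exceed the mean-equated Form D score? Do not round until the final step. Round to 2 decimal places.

Mean-equated: 509 + (504.8 − 473.7) = 540.10
Linear-equated: (33.6/44.5)(509 − 473.7) + 504.8 = 531.453
Difference = 531.453 − 540.10 = -8.65

-8.65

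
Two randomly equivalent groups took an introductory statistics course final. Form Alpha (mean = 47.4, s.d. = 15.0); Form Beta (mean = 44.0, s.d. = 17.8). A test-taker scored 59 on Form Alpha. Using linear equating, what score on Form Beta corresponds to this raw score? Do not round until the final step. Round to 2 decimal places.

Linear equating: y = (SD_Y/SD_X)(x − M_X) + M_Y
y = (17.8/15.0)(59 − 47.4) + 44.0
y = 1.186667 × 11.6 + 44.0 = 13.7653 + 44.0 = 57.77

57.77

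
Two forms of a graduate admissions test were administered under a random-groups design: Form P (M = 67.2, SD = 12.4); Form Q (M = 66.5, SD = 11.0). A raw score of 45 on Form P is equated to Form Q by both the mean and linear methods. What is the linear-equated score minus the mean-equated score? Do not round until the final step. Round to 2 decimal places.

Mean-equated: 45 + (66.5 − 67.2) = 44.30
Linear-equated: (11.0/12.4)(45 − 67.2) + 66.5 = 46.806
Difference = 46.806 − 44.30 = 2.51

2.51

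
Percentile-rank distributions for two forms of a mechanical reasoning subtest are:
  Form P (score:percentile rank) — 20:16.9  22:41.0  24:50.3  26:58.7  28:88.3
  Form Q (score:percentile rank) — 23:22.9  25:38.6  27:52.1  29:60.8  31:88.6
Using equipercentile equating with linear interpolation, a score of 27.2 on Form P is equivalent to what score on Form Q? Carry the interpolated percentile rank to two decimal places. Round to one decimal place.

PR of 27.2 on Form P: 58.7 + (27.2 − 26)/(28 − 26) × (88.3 − 58.7) = 76.46
On Form Q, PR 76.46 falls between score 29 (PR 60.8) and 31 (PR 88.6).
Interpolate: 29 + (76.46 − 60.8)/(88.6 − 60.8) × (31 − 29) = 30.1

30.1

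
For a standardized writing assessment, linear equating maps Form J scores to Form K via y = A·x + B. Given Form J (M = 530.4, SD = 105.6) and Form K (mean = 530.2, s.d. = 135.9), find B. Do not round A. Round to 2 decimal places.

A = SD_Y / SD_X = 135.9 / 105.6 = 1.286932
B = M_Y − A·M_X = 530.2 − 1.286932 × 530.4 = -152.39

-152.39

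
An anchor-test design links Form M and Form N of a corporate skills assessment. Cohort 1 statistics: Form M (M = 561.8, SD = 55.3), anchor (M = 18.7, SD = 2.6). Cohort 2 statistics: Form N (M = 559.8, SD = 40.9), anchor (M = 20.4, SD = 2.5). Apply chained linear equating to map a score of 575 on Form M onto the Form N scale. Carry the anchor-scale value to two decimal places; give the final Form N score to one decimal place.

Form M → anchor (Cohort 1): v = (2.6/55.3)(575 − 561.8) + 18.7 = 19.32
anchor → Form N (Cohort 2): y = (40.9/2.5)(19.32 − 20.4) + 559.8 = 542.1

542.1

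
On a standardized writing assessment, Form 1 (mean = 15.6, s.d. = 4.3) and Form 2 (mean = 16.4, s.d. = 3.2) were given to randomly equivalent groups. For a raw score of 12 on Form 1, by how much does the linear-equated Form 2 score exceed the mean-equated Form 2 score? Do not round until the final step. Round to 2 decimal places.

0.92

Mean-equated: 12 + (16.4 − 15.6) = 12.80
Linear-equated: (3.2/4.3)(12 − 15.6) + 16.4 = 13.721
Difference = 13.721 − 12.80 = 0.92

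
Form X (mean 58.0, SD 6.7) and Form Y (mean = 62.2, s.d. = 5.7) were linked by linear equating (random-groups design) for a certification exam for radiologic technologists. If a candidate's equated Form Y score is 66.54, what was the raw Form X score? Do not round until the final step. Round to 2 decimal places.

63.10

Invert y = (SD_Y/SD_X)(x − M_X) + M_Y:
x = (SD_X/SD_Y)(y − M_Y) + M_X = (6.7/5.7)(66.54 − 62.2) + 58.0
x = 1.175439 × 4.340 + 58.0 = 63.10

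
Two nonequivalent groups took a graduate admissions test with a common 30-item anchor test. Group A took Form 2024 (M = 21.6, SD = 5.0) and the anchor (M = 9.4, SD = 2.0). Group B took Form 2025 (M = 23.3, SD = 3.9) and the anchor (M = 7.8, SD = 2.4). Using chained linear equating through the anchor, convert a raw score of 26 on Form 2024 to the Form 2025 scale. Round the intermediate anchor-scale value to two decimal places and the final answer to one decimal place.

Form 2024 → anchor (Group A): v = (2.0/5.0)(26 − 21.6) + 9.4 = 11.16
anchor → Form 2025 (Group B): y = (3.9/2.4)(11.16 − 7.8) + 23.3 = 28.8

28.8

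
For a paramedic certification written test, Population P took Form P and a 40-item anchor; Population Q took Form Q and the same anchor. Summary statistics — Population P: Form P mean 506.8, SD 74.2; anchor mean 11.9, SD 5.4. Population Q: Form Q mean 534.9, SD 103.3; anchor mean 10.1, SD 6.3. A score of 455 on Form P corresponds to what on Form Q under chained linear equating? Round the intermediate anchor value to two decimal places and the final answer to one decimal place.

502.6

Form P → anchor (Population P): v = (5.4/74.2)(455 − 506.8) + 11.9 = 8.13
anchor → Form Q (Population Q): y = (103.3/6.3)(8.13 − 10.1) + 534.9 = 502.6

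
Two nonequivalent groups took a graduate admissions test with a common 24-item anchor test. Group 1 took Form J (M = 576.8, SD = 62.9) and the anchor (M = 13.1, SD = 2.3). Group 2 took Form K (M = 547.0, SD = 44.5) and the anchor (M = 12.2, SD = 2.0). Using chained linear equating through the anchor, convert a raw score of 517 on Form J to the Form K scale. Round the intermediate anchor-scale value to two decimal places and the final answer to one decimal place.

Form J → anchor (Group 1): v = (2.3/62.9)(517 − 576.8) + 13.1 = 10.91
anchor → Form K (Group 2): y = (44.5/2.0)(10.91 − 12.2) + 547.0 = 518.3

518.3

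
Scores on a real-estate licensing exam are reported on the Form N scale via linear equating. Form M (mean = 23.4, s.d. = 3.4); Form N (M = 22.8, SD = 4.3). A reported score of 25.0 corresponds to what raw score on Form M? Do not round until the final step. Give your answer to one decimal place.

25.1

Invert y = (SD_Y/SD_X)(x − M_X) + M_Y:
x = (SD_X/SD_Y)(y − M_Y) + M_X = (3.4/4.3)(25.0 − 22.8) + 23.4
x = 0.790698 × 2.200 + 23.4 = 25.1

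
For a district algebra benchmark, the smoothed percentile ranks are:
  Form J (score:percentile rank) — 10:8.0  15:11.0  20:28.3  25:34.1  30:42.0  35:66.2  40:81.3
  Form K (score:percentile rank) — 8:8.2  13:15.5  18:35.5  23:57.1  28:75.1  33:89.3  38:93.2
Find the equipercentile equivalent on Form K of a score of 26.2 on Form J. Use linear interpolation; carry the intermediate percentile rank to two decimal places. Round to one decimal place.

18.1

PR of 26.2 on Form J: 34.1 + (26.2 − 25)/(30 − 25) × (42.0 − 34.1) = 36.00
On Form K, PR 36.00 falls between score 18 (PR 35.5) and 23 (PR 57.1).
Interpolate: 18 + (36.00 − 35.5)/(57.1 − 35.5) × (23 − 18) = 18.1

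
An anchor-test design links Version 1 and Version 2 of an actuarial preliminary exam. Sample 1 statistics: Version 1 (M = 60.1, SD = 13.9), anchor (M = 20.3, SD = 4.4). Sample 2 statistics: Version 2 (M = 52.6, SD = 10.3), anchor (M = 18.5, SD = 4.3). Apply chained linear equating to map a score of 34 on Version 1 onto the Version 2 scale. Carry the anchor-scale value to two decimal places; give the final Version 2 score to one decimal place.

37.1

Version 1 → anchor (Sample 1): v = (4.4/13.9)(34 − 60.1) + 20.3 = 12.04
anchor → Version 2 (Sample 2): y = (10.3/4.3)(12.04 − 18.5) + 52.6 = 37.1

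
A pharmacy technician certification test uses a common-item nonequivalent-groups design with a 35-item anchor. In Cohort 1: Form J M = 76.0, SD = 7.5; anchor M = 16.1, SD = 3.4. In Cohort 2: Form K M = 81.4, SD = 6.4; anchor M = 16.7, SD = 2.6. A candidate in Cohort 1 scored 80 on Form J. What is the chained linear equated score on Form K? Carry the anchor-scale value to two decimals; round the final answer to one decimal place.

Form J → anchor (Cohort 1): v = (3.4/7.5)(80 − 76.0) + 16.1 = 17.91
anchor → Form K (Cohort 2): y = (6.4/2.6)(17.91 − 16.7) + 81.4 = 84.4

84.4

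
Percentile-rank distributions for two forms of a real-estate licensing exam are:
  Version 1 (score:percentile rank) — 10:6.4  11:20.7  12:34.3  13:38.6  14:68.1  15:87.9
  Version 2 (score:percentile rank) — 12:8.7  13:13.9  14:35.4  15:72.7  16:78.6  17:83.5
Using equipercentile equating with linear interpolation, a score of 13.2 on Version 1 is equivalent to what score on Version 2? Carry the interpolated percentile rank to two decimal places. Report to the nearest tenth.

14.2

PR of 13.2 on Version 1: 38.6 + (13.2 − 13)/(14 − 13) × (68.1 − 38.6) = 44.50
On Version 2, PR 44.50 falls between score 14 (PR 35.4) and 15 (PR 72.7).
Interpolate: 14 + (44.50 − 35.4)/(72.7 − 35.4) × (15 − 14) = 14.2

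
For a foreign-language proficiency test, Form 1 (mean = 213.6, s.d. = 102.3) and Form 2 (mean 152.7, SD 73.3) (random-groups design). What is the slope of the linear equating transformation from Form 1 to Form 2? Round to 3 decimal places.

A = SD_Y / SD_X = 73.3 / 102.3 = 0.717

0.717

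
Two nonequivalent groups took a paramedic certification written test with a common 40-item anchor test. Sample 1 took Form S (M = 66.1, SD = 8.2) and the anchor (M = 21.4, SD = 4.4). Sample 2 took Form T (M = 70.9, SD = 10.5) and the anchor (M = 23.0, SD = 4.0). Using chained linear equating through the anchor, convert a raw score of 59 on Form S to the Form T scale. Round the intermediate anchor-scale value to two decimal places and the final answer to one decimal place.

Form S → anchor (Sample 1): v = (4.4/8.2)(59 − 66.1) + 21.4 = 17.59
anchor → Form T (Sample 2): y = (10.5/4.0)(17.59 − 23.0) + 70.9 = 56.7

56.7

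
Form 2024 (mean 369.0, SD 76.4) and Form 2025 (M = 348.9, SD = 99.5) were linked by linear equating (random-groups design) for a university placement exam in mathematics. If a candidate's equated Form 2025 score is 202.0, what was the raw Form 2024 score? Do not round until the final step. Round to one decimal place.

256.2

Invert y = (SD_Y/SD_X)(x − M_X) + M_Y:
x = (SD_X/SD_Y)(y − M_Y) + M_X = (76.4/99.5)(202.0 − 348.9) + 369.0
x = 0.767839 × -146.900 + 369.0 = 256.2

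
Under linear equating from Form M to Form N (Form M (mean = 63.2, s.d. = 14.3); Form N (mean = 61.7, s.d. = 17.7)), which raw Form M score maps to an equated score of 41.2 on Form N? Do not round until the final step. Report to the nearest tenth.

Invert y = (SD_Y/SD_X)(x − M_X) + M_Y:
x = (SD_X/SD_Y)(y − M_Y) + M_X = (14.3/17.7)(41.2 − 61.7) + 63.2
x = 0.807910 × -20.500 + 63.2 = 46.6

46.6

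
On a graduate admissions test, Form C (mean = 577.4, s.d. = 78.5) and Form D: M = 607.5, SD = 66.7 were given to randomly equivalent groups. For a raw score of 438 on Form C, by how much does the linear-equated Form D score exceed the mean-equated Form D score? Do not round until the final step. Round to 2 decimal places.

20.95

Mean-equated: 438 + (607.5 − 577.4) = 468.10
Linear-equated: (66.7/78.5)(438 − 577.4) + 607.5 = 489.054
Difference = 489.054 − 468.10 = 20.95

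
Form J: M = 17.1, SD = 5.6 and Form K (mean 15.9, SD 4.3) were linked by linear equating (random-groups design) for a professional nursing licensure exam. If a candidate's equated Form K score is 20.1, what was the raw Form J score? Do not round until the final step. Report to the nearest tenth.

Invert y = (SD_Y/SD_X)(x − M_X) + M_Y:
x = (SD_X/SD_Y)(y − M_Y) + M_X = (5.6/4.3)(20.1 − 15.9) + 17.1
x = 1.302326 × 4.200 + 17.1 = 22.6

22.6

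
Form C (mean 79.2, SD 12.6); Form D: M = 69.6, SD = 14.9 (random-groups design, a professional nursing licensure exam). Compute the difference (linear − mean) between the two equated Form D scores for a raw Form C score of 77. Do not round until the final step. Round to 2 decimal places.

Mean-equated: 77 + (69.6 − 79.2) = 67.40
Linear-equated: (14.9/12.6)(77 − 79.2) + 69.6 = 66.998
Difference = 66.998 − 67.40 = -0.40

-0.40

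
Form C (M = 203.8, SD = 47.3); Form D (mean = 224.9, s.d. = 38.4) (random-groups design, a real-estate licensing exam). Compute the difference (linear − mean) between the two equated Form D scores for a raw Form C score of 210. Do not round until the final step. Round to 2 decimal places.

Mean-equated: 210 + (224.9 − 203.8) = 231.10
Linear-equated: (38.4/47.3)(210 − 203.8) + 224.9 = 229.933
Difference = 229.933 − 231.10 = -1.17

-1.17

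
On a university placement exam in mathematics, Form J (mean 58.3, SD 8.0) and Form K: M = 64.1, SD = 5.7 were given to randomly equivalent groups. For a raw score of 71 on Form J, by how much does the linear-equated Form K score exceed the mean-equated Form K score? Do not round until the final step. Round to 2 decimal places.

Mean-equated: 71 + (64.1 − 58.3) = 76.80
Linear-equated: (5.7/8.0)(71 − 58.3) + 64.1 = 73.149
Difference = 73.149 − 76.80 = -3.65

-3.65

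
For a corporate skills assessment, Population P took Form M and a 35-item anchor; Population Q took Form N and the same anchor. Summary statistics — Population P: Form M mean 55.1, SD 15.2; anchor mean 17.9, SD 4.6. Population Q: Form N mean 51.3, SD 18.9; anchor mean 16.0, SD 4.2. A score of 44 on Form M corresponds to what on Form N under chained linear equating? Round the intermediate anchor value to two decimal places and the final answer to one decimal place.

Form M → anchor (Population P): v = (4.6/15.2)(44 − 55.1) + 17.9 = 14.54
anchor → Form N (Population Q): y = (18.9/4.2)(14.54 − 16.0) + 51.3 = 44.7

44.7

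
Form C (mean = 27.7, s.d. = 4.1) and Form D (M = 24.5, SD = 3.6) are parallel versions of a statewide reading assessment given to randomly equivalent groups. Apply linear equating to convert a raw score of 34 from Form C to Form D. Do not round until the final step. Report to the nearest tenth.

Linear equating: y = (SD_Y/SD_X)(x − M_X) + M_Y
y = (3.6/4.1)(34 − 27.7) + 24.5
y = 0.878049 × 6.3 + 24.5 = 5.5317 + 24.5 = 30.0

30.0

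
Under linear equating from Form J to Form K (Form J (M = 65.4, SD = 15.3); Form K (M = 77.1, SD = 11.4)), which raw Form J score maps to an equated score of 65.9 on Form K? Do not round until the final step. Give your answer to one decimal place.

50.4

Invert y = (SD_Y/SD_X)(x − M_X) + M_Y:
x = (SD_X/SD_Y)(y − M_Y) + M_X = (15.3/11.4)(65.9 − 77.1) + 65.4
x = 1.342105 × -11.200 + 65.4 = 50.4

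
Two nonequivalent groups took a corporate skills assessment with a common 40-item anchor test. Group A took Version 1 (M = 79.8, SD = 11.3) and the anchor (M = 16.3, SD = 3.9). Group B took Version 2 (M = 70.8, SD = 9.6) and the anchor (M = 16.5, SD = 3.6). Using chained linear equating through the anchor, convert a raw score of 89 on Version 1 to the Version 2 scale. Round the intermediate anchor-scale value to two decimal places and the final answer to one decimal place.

78.7

Version 1 → anchor (Group A): v = (3.9/11.3)(89 − 79.8) + 16.3 = 19.48
anchor → Version 2 (Group B): y = (9.6/3.6)(19.48 − 16.5) + 70.8 = 78.7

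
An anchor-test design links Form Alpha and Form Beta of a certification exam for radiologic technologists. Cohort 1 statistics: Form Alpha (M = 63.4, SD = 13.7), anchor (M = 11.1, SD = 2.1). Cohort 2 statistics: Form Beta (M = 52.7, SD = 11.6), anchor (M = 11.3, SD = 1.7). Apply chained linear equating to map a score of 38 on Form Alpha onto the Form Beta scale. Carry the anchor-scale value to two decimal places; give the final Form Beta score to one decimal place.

24.8

Form Alpha → anchor (Cohort 1): v = (2.1/13.7)(38 − 63.4) + 11.1 = 7.21
anchor → Form Beta (Cohort 2): y = (11.6/1.7)(7.21 − 11.3) + 52.7 = 24.8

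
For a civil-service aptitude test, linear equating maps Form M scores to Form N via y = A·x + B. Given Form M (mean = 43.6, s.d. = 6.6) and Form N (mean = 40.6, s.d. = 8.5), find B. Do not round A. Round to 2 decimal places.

A = SD_Y / SD_X = 8.5 / 6.6 = 1.287879
B = M_Y − A·M_X = 40.6 − 1.287879 × 43.6 = -15.55

-15.55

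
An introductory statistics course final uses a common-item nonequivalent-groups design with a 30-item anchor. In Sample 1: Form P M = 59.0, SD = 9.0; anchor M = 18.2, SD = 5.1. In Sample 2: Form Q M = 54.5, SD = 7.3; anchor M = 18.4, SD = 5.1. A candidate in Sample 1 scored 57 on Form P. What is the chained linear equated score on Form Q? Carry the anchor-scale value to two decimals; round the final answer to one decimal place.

Form P → anchor (Sample 1): v = (5.1/9.0)(57 − 59.0) + 18.2 = 17.07
anchor → Form Q (Sample 2): y = (7.3/5.1)(17.07 − 18.4) + 54.5 = 52.6

52.6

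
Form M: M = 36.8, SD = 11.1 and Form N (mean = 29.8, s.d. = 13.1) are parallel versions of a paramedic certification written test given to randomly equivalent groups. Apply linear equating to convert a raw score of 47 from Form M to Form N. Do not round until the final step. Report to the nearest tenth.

Linear equating: y = (SD_Y/SD_X)(x − M_X) + M_Y
y = (13.1/11.1)(47 − 36.8) + 29.8
y = 1.180180 × 10.2 + 29.8 = 12.0378 + 29.8 = 41.8

41.8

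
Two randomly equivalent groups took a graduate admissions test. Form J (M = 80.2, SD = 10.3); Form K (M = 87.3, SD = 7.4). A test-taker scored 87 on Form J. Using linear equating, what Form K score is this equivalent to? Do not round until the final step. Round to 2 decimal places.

92.19

Linear equating: y = (SD_Y/SD_X)(x − M_X) + M_Y
y = (7.4/10.3)(87 − 80.2) + 87.3
y = 0.718447 × 6.8 + 87.3 = 4.8854 + 87.3 = 92.19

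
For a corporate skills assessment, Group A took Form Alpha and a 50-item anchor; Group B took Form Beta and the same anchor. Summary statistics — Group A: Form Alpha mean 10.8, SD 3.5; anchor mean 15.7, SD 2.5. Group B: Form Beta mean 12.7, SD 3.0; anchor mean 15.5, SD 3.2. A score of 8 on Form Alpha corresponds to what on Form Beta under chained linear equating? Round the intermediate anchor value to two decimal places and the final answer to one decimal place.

11.0

Form Alpha → anchor (Group A): v = (2.5/3.5)(8 − 10.8) + 15.7 = 13.70
anchor → Form Beta (Group B): y = (3.0/3.2)(13.70 − 15.5) + 12.7 = 11.0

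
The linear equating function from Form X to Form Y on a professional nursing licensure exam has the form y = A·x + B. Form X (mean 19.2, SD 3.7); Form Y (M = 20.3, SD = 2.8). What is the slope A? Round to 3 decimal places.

A = SD_Y / SD_X = 2.8 / 3.7 = 0.757

0.757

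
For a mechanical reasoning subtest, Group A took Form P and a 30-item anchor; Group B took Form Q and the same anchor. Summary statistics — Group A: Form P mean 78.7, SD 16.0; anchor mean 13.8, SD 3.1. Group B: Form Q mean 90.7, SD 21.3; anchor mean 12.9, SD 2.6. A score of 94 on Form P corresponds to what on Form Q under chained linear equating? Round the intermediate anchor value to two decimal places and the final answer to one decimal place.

122.3

Form P → anchor (Group A): v = (3.1/16.0)(94 − 78.7) + 13.8 = 16.76
anchor → Form Q (Group B): y = (21.3/2.6)(16.76 − 12.9) + 90.7 = 122.3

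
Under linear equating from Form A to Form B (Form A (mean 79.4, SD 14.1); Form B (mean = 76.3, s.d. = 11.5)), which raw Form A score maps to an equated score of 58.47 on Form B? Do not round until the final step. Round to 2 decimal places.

57.54

Invert y = (SD_Y/SD_X)(x − M_X) + M_Y:
x = (SD_X/SD_Y)(y − M_Y) + M_X = (14.1/11.5)(58.47 − 76.3) + 79.4
x = 1.226087 × -17.830 + 79.4 = 57.54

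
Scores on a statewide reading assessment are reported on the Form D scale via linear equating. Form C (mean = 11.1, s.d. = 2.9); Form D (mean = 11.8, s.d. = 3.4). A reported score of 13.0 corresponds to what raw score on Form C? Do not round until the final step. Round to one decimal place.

12.1

Invert y = (SD_Y/SD_X)(x − M_X) + M_Y:
x = (SD_X/SD_Y)(y − M_Y) + M_X = (2.9/3.4)(13.0 − 11.8) + 11.1
x = 0.852941 × 1.200 + 11.1 = 12.1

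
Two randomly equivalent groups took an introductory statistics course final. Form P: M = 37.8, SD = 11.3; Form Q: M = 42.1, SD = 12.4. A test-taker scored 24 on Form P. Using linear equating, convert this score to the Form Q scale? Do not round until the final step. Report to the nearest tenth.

27.0

Linear equating: y = (SD_Y/SD_X)(x − M_X) + M_Y
y = (12.4/11.3)(24 − 37.8) + 42.1
y = 1.097345 × -13.8 + 42.1 = -15.1434 + 42.1 = 27.0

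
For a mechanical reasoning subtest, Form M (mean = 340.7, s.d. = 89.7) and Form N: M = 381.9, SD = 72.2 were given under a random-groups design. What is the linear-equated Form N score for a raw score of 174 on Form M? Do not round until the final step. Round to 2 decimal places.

Linear equating: y = (SD_Y/SD_X)(x − M_X) + M_Y
y = (72.2/89.7)(174 − 340.7) + 381.9
y = 0.804905 × -166.7 + 381.9 = -134.1777 + 381.9 = 247.72

247.72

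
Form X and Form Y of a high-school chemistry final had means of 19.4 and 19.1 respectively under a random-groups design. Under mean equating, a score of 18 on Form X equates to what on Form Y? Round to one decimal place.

Mean equating: y = x + (M_Y − M_X) = 18 + (19.1 − 19.4) = 17.7

17.7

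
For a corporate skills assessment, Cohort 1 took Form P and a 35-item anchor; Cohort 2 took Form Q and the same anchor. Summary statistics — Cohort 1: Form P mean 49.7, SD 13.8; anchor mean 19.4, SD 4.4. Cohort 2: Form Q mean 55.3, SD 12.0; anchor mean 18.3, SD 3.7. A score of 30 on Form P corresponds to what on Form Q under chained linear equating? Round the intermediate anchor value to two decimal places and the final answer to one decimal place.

38.5

Form P → anchor (Cohort 1): v = (4.4/13.8)(30 − 49.7) + 19.4 = 13.12
anchor → Form Q (Cohort 2): y = (12.0/3.7)(13.12 − 18.3) + 55.3 = 38.5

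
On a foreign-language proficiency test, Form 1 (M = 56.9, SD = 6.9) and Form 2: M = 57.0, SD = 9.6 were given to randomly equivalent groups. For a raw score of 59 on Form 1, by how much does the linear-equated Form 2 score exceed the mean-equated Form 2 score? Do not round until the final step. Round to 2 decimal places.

Mean-equated: 59 + (57.0 − 56.9) = 59.10
Linear-equated: (9.6/6.9)(59 − 56.9) + 57.0 = 59.922
Difference = 59.922 − 59.10 = 0.82

0.82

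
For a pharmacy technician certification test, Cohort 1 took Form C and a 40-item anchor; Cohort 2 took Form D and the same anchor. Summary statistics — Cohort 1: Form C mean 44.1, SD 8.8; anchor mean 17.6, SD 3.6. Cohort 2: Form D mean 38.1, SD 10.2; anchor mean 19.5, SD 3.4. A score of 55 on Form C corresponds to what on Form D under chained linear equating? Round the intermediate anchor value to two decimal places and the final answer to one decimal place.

Form C → anchor (Cohort 1): v = (3.6/8.8)(55 − 44.1) + 17.6 = 22.06
anchor → Form D (Cohort 2): y = (10.2/3.4)(22.06 − 19.5) + 38.1 = 45.8

45.8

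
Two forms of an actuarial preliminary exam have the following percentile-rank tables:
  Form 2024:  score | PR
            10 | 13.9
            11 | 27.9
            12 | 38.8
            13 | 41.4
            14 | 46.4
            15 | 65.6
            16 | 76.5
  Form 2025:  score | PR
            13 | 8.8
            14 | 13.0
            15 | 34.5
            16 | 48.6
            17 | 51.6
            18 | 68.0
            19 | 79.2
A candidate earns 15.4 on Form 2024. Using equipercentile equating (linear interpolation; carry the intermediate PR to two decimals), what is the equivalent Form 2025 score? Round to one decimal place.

PR of 15.4 on Form 2024: 65.6 + (15.4 − 15)/(16 − 15) × (76.5 − 65.6) = 69.96
On Form 2025, PR 69.96 falls between score 18 (PR 68.0) and 19 (PR 79.2).
Interpolate: 18 + (69.96 − 68.0)/(79.2 − 68.0) × (19 − 18) = 18.2

18.2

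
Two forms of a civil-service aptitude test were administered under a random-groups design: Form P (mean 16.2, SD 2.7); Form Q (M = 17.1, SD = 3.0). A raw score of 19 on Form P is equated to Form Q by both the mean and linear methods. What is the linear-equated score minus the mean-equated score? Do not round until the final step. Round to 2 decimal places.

Mean-equated: 19 + (17.1 − 16.2) = 19.90
Linear-equated: (3.0/2.7)(19 − 16.2) + 17.1 = 20.211
Difference = 20.211 − 19.90 = 0.31

0.31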